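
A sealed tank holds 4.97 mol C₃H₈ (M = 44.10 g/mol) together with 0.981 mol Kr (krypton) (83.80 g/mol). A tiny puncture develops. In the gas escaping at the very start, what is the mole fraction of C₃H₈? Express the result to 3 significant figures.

Each component's effusion rate ∝ (its partial pressure)·(1/√M) ∝ n_i/√M_i.
Mole fraction of C₃H₈ in the effusate = (n_C₃H₈/√M_C₃H₈) / (n_C₃H₈/√M_C₃H₈ + n_Kr/√M_Kr)
= (4.97/√44.10) / (4.97/√44.10 + 0.981/√83.80) = 0.7484/(0.7484 + 0.1072) = 0.875.

0.875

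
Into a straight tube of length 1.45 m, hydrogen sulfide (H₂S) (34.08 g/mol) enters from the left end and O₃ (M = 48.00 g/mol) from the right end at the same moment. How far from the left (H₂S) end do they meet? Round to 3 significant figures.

0.787 m

The fronts meet when d_H₂S + d_O₃ = L with d_H₂S/d_O₃ = √(M_O₃/M_H₂S) (Graham's law). Here √(M_O₃/M_H₂S) = √(48.00/34.08) = 1.187.
With d_H₂S + d_O₃ = 1.45 m, d_O₃ = 1.45/(1 + 1.187) = 0.6631 m.
d_H₂S = 1.45 − 0.6631 = 0.787 m.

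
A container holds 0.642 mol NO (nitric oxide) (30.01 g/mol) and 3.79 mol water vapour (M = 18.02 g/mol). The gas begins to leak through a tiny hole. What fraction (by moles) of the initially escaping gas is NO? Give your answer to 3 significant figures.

Effusion rate of each component ∝ n_i/√M_i (partial pressure × 1/√M).
So x_NO in the escaping gas = (n_NO/√M_NO) / Σ(n_i/√M_i)
= (0.642/√30.01) / (0.642/√30.01 + 3.79/√18.02) = 0.1172/(0.1172 + 0.8928) = 0.116.

0.116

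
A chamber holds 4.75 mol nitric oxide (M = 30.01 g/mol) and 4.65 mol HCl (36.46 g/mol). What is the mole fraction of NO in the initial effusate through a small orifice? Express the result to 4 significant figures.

Effusion rate of each component ∝ n_i/√M_i (partial pressure × 1/√M).
So x_NO in the escaping gas = (n_NO/√M_NO) / Σ(n_i/√M_i)
= (4.75/√30.01) / (4.75/√30.01 + 4.65/√36.46) = 0.8671/(0.8671 + 0.7701) = 0.5296.

0.5296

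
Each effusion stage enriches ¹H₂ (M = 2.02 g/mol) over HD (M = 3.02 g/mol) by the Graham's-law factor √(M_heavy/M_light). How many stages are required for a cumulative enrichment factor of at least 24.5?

16

With α = √(3.02/2.02) per stage, ln α = ½ ln(1.49505) = 0.2011.
Need α^N ≥ 24.5 ⇒ N ≥ ln(24.5) / ln α = 3.199 / 0.2011 = 15.91.
Rounding up, N = 16 stages.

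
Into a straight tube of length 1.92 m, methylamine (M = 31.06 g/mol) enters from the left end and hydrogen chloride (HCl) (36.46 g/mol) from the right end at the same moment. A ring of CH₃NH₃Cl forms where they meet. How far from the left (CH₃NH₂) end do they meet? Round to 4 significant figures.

0.9985 m

In equal time, each gas travels a distance ∝ its rate ∝ 1/√M, so d_CH₃NH₂/d_HCl = √(M_HCl/M_CH₃NH₂) = √(36.46/31.06) = 1.083.
With d_CH₃NH₂ + d_HCl = 1.92 m, d_HCl = 1.92/(1 + 1.083) = 0.9215 m.
d_CH₃NH₂ = 1.92 − 0.9215 = 0.9985 m.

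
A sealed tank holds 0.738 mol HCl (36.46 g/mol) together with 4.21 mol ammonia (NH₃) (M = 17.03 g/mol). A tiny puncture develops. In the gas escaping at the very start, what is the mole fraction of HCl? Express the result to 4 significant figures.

0.1070

Each component's effusion rate ∝ (its partial pressure)·(1/√M) ∝ n_i/√M_i.
So x_HCl in the escaping gas = (n_HCl/√M_HCl) / Σ(n_i/√M_i)
= (0.738/√36.46) / (0.738/√36.46 + 4.21/√17.03) = 0.1222/(0.1222 + 1.020) = 0.1070.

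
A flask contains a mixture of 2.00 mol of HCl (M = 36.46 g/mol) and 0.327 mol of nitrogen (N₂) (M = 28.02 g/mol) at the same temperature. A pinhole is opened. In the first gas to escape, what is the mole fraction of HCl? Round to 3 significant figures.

0.843

Each component's effusion rate ∝ (its partial pressure)·(1/√M) ∝ n_i/√M_i.
So x_HCl in the escaping gas = (n_HCl/√M_HCl) / Σ(n_i/√M_i)
= (2.00/√36.46) / (2.00/√36.46 + 0.327/√28.02) = 0.3312/(0.3312 + 0.06178) = 0.843.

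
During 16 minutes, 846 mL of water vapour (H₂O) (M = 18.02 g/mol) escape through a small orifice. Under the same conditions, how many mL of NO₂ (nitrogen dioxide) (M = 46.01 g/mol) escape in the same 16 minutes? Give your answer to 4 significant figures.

From Graham's law, rate_NO₂/rate_H₂O = √(M_H₂O/M_NO₂) = √(18.02/46.01) = √0.3917 = 0.6258.
So the volume for NO₂ is 846 × 0.6258 = 529.4 mL.

529.4 mL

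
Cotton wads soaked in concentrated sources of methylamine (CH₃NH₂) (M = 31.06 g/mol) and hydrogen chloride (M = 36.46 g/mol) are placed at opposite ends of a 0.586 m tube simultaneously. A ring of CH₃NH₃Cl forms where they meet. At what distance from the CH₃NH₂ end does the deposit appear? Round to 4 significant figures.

0.3047 m

Graham's law gives d_CH₃NH₂/d_HCl = rate_CH₃NH₂/rate_HCl = √(M_HCl/M_CH₃NH₂) = √(36.46/31.06) = 1.083.
With d_CH₃NH₂ + d_HCl = 0.586 m, d_HCl = 0.586/(1 + 1.083) = 0.2813 m.
d_CH₃NH₂ = 0.586 − 0.2813 = 0.3047 m.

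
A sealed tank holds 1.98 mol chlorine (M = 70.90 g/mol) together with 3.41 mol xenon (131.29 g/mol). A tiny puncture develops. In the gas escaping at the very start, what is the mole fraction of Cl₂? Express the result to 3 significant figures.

0.441

Rate_i ∝ x_i/√M_i (Graham's law weighted by mole fraction), so the effusate composition follows n_i/√M_i.
Mole fraction of Cl₂ in the effusate = (n_Cl₂/√M_Cl₂) / (n_Cl₂/√M_Cl₂ + n_Xe/√M_Xe)
= (1.98/√70.90) / (1.98/√70.90 + 3.41/√131.29) = 0.2351/(0.2351 + 0.2976) = 0.441.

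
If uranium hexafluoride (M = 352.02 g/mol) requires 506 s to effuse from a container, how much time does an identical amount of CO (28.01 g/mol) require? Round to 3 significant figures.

By Graham's law, t_CO/t_UF₆ = √(M_CO/M_UF₆) = √(28.01/352.02) = √0.07957 = 0.2821.
So the time for CO is 506 × 0.2821 = 143 s.

143 s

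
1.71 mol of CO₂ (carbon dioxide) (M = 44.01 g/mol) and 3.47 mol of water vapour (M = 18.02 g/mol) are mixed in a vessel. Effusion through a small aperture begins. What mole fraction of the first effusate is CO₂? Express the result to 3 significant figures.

The effusion rate of species i is ∝ p_i/√M_i ∝ n_i/√M_i.
So x_CO₂ in the escaping gas = (n_CO₂/√M_CO₂) / Σ(n_i/√M_i)
= (1.71/√44.01) / (1.71/√44.01 + 3.47/√18.02) = 0.2578/(0.2578 + 0.8174) = 0.240.

0.240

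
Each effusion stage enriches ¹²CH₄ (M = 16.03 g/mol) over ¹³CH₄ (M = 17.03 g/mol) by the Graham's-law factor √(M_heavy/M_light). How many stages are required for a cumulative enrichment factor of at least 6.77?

Single-stage factor α = √(17.03/16.03), so ln α = ½ ln(1.06238) = 0.03026.
Need α^N ≥ 6.77 ⇒ N ≥ ln(6.77) / ln α = 1.913 / 0.03026 = 63.21.
Rounding up, N = 64 stages.

64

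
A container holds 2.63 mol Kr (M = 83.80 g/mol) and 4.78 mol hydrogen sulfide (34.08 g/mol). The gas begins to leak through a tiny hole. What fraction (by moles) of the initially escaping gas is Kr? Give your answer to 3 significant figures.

Effusion rate of each component ∝ n_i/√M_i (partial pressure × 1/√M).
So x_Kr in the escaping gas = (n_Kr/√M_Kr) / Σ(n_i/√M_i)
= (2.63/√83.80) / (2.63/√83.80 + 4.78/√34.08) = 0.2873/(0.2873 + 0.8188) = 0.260.

0.260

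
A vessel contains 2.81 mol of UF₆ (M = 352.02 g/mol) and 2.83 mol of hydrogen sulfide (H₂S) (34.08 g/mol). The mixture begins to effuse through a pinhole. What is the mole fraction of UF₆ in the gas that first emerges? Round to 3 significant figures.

Each component's effusion rate ∝ (its partial pressure)·(1/√M) ∝ n_i/√M_i.
x_UF₆(eff) = (n_UF₆/√M_UF₆) / (n_UF₆/√M_UF₆ + n_H₂S/√M_H₂S)
= (2.81/√352.02) / (2.81/√352.02 + 2.83/√34.08) = 0.1498/(0.1498 + 0.4848) = 0.236.

0.236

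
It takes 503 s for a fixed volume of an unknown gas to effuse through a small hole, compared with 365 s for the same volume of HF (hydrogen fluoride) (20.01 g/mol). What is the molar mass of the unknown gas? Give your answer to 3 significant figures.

From Graham's law, t_X/t_HF = √(M_X/M_HF).
503/365 = 1.378 = √(M_X/20.01)
M_X = 20.01 × 1.378² = 20.01 × 1.899 = 38.0 g/mol

38.0 g/mol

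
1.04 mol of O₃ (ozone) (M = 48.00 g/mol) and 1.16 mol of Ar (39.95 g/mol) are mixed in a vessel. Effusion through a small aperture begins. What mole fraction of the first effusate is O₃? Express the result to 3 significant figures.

0.450

Effusion rate of each component ∝ n_i/√M_i (partial pressure × 1/√M).
x_O₃(eff) = (n_O₃/√M_O₃) / (n_O₃/√M_O₃ + n_Ar/√M_Ar)
= (1.04/√48.00) / (1.04/√48.00 + 1.16/√39.95) = 0.1501/(0.1501 + 0.1835) = 0.450.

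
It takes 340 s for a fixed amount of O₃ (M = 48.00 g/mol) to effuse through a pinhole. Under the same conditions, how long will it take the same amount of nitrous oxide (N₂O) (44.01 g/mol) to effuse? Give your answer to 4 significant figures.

From Graham's law, t_N₂O/t_O₃ = √(M_N₂O/M_O₃) = √(44.01/48.00) = √0.9169 = 0.9575.
So the time for N₂O is 340 × 0.9575 = 325.6 s.

325.6 s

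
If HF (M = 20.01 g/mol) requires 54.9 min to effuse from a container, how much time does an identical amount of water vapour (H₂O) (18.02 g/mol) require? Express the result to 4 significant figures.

Using Graham's law: t_H₂O/t_HF = √(M_H₂O/M_HF) = √(18.02/20.01) = √0.9005 = 0.9490.
So the time for H₂O is 54.9 × 0.9490 = 52.10 min.

52.10 min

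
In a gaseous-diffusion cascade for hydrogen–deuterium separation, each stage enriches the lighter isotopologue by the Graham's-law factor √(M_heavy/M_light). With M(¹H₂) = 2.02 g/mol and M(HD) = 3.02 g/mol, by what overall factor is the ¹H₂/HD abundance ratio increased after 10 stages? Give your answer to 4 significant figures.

After 10 stages the ratio has grown by (√(3.02/2.02))^10 = (3.02/2.02)^(10/2).
= 1.49505^5 = 7.469.

7.469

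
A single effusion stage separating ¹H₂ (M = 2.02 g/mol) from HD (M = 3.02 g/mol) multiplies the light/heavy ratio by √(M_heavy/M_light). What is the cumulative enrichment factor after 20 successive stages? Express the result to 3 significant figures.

55.8

Each stage multiplies the ratio by α = √(3.02/2.02), so after 20 stages the overall factor is α^20 = (3.02/2.02)^(20/2).
= 1.49505^10 = 55.8.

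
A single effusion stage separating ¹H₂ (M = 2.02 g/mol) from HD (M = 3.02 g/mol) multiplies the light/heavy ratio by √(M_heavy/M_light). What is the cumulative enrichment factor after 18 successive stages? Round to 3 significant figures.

37.3

Overall factor = α^18 with α = √(3.02/2.02), i.e. (3.02/2.02)^(18/2).
= 1.49505^9 = 37.3.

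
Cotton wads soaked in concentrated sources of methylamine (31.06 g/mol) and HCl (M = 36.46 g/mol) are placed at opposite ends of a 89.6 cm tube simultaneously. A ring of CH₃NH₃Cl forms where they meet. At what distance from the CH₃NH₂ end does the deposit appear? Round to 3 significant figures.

46.6 cm

Distances travelled in equal time are proportional to diffusion rates, so d_CH₃NH₂/d_HCl = √(M_HCl/M_CH₃NH₂) = √(36.46/31.06) = 1.083.
With d_CH₃NH₂ + d_HCl = 89.6 cm, d_HCl = 89.6/(1 + 1.083) = 43.01 cm.
d_CH₃NH₂ = 89.6 − 43.01 = 46.6 cm.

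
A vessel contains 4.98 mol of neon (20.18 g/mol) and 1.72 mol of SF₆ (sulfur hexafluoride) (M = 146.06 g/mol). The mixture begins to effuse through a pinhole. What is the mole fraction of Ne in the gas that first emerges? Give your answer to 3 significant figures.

Effusion rate of each component ∝ n_i/√M_i (partial pressure × 1/√M).
x_Ne(eff) = (n_Ne/√M_Ne) / (n_Ne/√M_Ne + n_SF₆/√M_SF₆)
= (4.98/√20.18) / (4.98/√20.18 + 1.72/√146.06) = 1.109/(1.109 + 0.1423) = 0.886.

0.886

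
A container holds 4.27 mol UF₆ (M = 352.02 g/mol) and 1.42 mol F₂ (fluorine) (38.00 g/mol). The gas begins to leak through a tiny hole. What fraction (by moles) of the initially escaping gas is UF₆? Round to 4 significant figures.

0.4970

The effusion rate of species i is ∝ p_i/√M_i ∝ n_i/√M_i.
x_UF₆(eff) = (n_UF₆/√M_UF₆) / (n_UF₆/√M_UF₆ + n_F₂/√M_F₂)
= (4.27/√352.02) / (4.27/√352.02 + 1.42/√38.00) = 0.2276/(0.2276 + 0.2304) = 0.4970.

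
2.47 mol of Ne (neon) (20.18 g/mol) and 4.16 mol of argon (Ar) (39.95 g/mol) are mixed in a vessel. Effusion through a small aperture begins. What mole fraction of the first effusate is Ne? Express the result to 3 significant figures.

Each component's effusion rate ∝ (its partial pressure)·(1/√M) ∝ n_i/√M_i.
x_Ne(eff) = (n_Ne/√M_Ne) / (n_Ne/√M_Ne + n_Ar/√M_Ar)
= (2.47/√20.18) / (2.47/√20.18 + 4.16/√39.95) = 0.5498/(0.5498 + 0.6582) = 0.455.

0.455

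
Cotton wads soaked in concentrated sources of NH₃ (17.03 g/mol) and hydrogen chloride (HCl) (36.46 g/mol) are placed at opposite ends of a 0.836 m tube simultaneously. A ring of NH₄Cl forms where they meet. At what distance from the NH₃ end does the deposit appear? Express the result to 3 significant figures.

0.497 m

The fronts meet when d_NH₃ + d_HCl = L with d_NH₃/d_HCl = √(M_HCl/M_NH₃) (Graham's law). Here √(M_HCl/M_NH₃) = √(36.46/17.03) = 1.463.
With d_NH₃ + d_HCl = 0.836 m, d_HCl = 0.836/(1 + 1.463) = 0.3394 m.
d_NH₃ = 0.836 − 0.3394 = 0.497 m.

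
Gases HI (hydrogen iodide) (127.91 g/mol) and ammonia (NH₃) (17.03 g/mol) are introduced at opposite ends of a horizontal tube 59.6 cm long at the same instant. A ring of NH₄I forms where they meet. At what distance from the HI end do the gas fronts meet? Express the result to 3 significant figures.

15.9 cm

Distances travelled in equal time are proportional to diffusion rates, so d_HI/d_NH₃ = √(M_NH₃/M_HI) = √(17.03/127.91) = 0.3649.
With d_HI + d_NH₃ = 59.6 cm, d_NH₃ = 59.6/(1 + 0.3649) = 43.67 cm.
d_HI = 59.6 − 43.67 = 15.9 cm.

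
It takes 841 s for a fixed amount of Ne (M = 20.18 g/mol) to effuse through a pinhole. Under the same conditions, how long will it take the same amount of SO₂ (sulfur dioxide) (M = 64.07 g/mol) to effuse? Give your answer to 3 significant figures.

Using Graham's law: t_SO₂/t_Ne = √(M_SO₂/M_Ne) = √(64.07/20.18) = √3.175 = 1.782.
So the time for SO₂ is 841 × 1.782 = 1500 s.

1500 s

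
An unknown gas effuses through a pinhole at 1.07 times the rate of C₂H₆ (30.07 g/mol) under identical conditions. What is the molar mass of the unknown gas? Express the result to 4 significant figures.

From Graham's law, rate_X/rate_C₂H₆ = √(M_C₂H₆/M_X).
1.07 = √(30.07/M_X)
M_X = 30.07 / 1.07² = 30.07 / 1.145 = 26.26 g/mol

26.26 g/mol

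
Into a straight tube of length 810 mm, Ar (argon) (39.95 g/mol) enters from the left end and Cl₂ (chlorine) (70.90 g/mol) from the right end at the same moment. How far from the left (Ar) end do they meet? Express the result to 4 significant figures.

Graham's law gives d_Ar/d_Cl₂ = rate_Ar/rate_Cl₂ = √(M_Cl₂/M_Ar) = √(70.90/39.95) = 1.332.
With d_Ar + d_Cl₂ = 810 mm, d_Cl₂ = 810/(1 + 1.332) = 347.3 mm.
d_Ar = 810 − 347.3 = 462.7 mm.

462.7 mm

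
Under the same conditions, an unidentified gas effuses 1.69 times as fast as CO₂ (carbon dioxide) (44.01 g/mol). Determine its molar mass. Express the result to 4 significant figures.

15.41 g/mol

By Graham's law, rate_X/rate_CO₂ = √(M_CO₂/M_X).
1.69 = √(44.01/M_X)
M_X = 44.01 / 1.69² = 44.01 / 2.856 = 15.41 g/mol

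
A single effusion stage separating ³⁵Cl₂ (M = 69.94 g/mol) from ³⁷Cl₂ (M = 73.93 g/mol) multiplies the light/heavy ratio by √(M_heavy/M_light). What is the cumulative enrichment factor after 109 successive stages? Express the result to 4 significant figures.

20.57

The single-stage factor is √(M_heavy/M_light), so 109 stages give [√(73.93/69.94)]^109 = (73.93/69.94)^(109/2).
= 1.05705^(109/2) = 20.57.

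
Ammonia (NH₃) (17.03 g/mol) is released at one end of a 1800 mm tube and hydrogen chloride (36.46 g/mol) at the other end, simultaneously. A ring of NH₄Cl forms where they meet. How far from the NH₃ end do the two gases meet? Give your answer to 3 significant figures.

Graham's law gives d_NH₃/d_HCl = rate_NH₃/rate_HCl = √(M_HCl/M_NH₃) = √(36.46/17.03) = 1.463.
With d_NH₃ + d_HCl = 1800 mm, d_HCl = 1800/(1 + 1.463) = 730.8 mm.
d_NH₃ = 1800 − 730.8 = 1070 mm.

1070 mm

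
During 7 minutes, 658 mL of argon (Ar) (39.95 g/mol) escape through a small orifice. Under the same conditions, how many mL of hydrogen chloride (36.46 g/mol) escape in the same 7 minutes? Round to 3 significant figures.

From Graham's law, rate_HCl/rate_Ar = √(M_Ar/M_HCl) = √(39.95/36.46) = √1.096 = 1.047.
So the volume for HCl is 658 × 1.047 = 689 mL.

689 mL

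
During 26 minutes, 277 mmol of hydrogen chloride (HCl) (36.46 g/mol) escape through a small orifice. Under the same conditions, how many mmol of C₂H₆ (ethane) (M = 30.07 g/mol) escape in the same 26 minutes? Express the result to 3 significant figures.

Since effusion rate ∝ 1/√M, rate_C₂H₆/rate_HCl = √(M_HCl/M_C₂H₆) = √(36.46/30.07) = √1.213 = 1.101.
So the amount for C₂H₆ is 277 × 1.101 = 305 mmol.

305 mmol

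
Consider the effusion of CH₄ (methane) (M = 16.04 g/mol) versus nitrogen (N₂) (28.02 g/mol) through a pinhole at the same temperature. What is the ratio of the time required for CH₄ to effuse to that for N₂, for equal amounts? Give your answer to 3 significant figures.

0.757

Since effusion rate ∝ 1/√M, t_CH₄/t_N₂ = √(M_CH₄/M_N₂) = √(16.04/28.02) = √0.5724 = 0.757.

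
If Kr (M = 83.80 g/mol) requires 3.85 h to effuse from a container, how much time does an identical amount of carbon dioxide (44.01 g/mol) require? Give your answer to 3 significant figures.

Since effusion rate ∝ 1/√M, t_CO₂/t_Kr = √(M_CO₂/M_Kr) = √(44.01/83.80) = √0.5252 = 0.7247.
So the time for CO₂ is 3.85 × 0.7247 = 2.79 h.

2.79 h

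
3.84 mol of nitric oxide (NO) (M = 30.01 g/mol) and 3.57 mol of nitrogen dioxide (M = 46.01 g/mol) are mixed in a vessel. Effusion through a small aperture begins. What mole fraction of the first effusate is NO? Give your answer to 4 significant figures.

0.5712

Rate_i ∝ x_i/√M_i (Graham's law weighted by mole fraction), so the effusate composition follows n_i/√M_i.
Mole fraction of NO in the effusate = (n_NO/√M_NO) / (n_NO/√M_NO + n_NO₂/√M_NO₂)
= (3.84/√30.01) / (3.84/√30.01 + 3.57/√46.01) = 0.7010/(0.7010 + 0.5263) = 0.5712.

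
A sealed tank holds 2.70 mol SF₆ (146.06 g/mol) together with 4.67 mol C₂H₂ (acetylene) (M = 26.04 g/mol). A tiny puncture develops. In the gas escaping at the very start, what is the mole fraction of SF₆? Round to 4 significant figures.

0.1962

Rate_i ∝ x_i/√M_i (Graham's law weighted by mole fraction), so the effusate composition follows n_i/√M_i.
So x_SF₆ in the escaping gas = (n_SF₆/√M_SF₆) / Σ(n_i/√M_i)
= (2.70/√146.06) / (2.70/√146.06 + 4.67/√26.04) = 0.2234/(0.2234 + 0.9152) = 0.1962.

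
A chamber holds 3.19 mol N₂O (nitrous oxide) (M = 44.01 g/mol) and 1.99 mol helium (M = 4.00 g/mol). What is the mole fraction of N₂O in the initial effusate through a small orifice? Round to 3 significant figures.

Rate_i ∝ x_i/√M_i (Graham's law weighted by mole fraction), so the effusate composition follows n_i/√M_i.
So x_N₂O in the escaping gas = (n_N₂O/√M_N₂O) / Σ(n_i/√M_i)
= (3.19/√44.01) / (3.19/√44.01 + 1.99/√4.00) = 0.4809/(0.4809 + 0.9950) = 0.326.

0.326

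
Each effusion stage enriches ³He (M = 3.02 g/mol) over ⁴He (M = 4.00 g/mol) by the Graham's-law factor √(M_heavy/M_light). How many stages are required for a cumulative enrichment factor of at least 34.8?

Single-stage factor α = √(4.00/3.02), so ln α = ½ ln(1.32450) = 0.1405.
Need α^N ≥ 34.8 ⇒ N ≥ ln(34.8) / ln α = 3.550 / 0.1405 = 25.26.
So at least 26 stages are needed.

26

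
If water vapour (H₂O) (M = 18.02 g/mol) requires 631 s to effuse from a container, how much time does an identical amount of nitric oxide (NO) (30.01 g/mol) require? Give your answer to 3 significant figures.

Graham's law gives t_NO/t_H₂O = √(M_NO/M_H₂O) = √(30.01/18.02) = √1.665 = 1.290.
So the time for NO is 631 × 1.290 = 814 s.

814 s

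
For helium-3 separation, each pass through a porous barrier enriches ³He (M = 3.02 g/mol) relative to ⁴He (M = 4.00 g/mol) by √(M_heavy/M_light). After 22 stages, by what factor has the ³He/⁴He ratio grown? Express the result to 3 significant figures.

22.0

Each stage multiplies the ratio by α = √(4.00/3.02), so after 22 stages the overall factor is α^22 = (4.00/3.02)^(22/2).
= 1.32450^11 = 22.0.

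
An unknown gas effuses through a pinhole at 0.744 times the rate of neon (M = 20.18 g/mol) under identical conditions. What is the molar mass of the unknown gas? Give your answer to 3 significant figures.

36.5 g/mol

By Graham's law, rate_X/rate_Ne = √(M_Ne/M_X).
0.744 = √(20.18/M_X)
M_X = 20.18 / 0.744² = 20.18 / 0.5535 = 36.5 g/mol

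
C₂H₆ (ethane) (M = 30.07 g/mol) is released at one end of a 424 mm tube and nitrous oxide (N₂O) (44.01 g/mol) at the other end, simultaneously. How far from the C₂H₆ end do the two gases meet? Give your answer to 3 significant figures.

Graham's law gives d_C₂H₆/d_N₂O = rate_C₂H₆/rate_N₂O = √(M_N₂O/M_C₂H₆) = √(44.01/30.07) = 1.210.
With d_C₂H₆ + d_N₂O = 424 mm, d_N₂O = 424/(1 + 1.210) = 191.9 mm.
d_C₂H₆ = 424 − 191.9 = 232 mm.

232 mm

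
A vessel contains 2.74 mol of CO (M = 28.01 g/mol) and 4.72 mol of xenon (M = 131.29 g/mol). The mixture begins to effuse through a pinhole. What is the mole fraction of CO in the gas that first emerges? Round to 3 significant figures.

Rate_i ∝ x_i/√M_i (Graham's law weighted by mole fraction), so the effusate composition follows n_i/√M_i.
So x_CO in the escaping gas = (n_CO/√M_CO) / Σ(n_i/√M_i)
= (2.74/√28.01) / (2.74/√28.01 + 4.72/√131.29) = 0.5177/(0.5177 + 0.4119) = 0.557.

0.557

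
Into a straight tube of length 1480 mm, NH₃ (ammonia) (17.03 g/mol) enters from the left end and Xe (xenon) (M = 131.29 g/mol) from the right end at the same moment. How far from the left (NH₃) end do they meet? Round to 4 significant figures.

Distances travelled in equal time are proportional to diffusion rates, so d_NH₃/d_Xe = √(M_Xe/M_NH₃) = √(131.29/17.03) = 2.777.
With d_NH₃ + d_Xe = 1480 mm, d_Xe = 1480/(1 + 2.777) = 391.9 mm.
d_NH₃ = 1480 − 391.9 = 1088 mm.

1088 mm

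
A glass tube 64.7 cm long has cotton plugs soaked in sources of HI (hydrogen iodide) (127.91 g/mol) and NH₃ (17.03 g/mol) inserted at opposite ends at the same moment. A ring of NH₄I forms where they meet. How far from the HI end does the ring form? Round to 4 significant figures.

17.30 cm

Graham's law gives d_HI/d_NH₃ = rate_HI/rate_NH₃ = √(M_NH₃/M_HI) = √(17.03/127.91) = 0.3649.
With d_HI + d_NH₃ = 64.7 cm, d_NH₃ = 64.7/(1 + 0.3649) = 47.40 cm.
d_HI = 64.7 − 47.40 = 17.30 cm.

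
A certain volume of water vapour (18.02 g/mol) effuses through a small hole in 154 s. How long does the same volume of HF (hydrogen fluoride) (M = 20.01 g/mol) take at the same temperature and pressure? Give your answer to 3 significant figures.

162 s

Since effusion rate ∝ 1/√M, t_HF/t_H₂O = √(M_HF/M_H₂O) = √(20.01/18.02) = √1.110 = 1.054.
So the time for HF is 154 × 1.054 = 162 s.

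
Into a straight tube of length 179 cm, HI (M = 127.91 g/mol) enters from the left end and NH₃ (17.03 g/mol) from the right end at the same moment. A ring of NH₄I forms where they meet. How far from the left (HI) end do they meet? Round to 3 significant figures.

47.9 cm

Distances travelled in equal time are proportional to diffusion rates, so d_HI/d_NH₃ = √(M_NH₃/M_HI) = √(17.03/127.91) = 0.3649.
With d_HI + d_NH₃ = 179 cm, d_NH₃ = 179/(1 + 0.3649) = 131.1 cm.
d_HI = 179 − 131.1 = 47.9 cm.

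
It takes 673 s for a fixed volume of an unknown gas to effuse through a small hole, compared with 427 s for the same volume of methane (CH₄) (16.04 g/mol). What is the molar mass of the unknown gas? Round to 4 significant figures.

39.85 g/mol

Since effusion rate ∝ 1/√M, t_X/t_CH₄ = √(M_X/M_CH₄).
673/427 = 1.576 = √(M_X/16.04)
M_X = 16.04 × 1.576² = 16.04 × 2.484 = 39.85 g/mol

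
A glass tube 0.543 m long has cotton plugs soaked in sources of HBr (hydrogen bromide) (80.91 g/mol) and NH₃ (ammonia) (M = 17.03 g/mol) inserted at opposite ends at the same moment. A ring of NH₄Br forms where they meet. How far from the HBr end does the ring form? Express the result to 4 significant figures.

0.1708 m

Distances travelled in equal time are proportional to diffusion rates, so d_HBr/d_NH₃ = √(M_NH₃/M_HBr) = √(17.03/80.91) = 0.4588.
With d_HBr + d_NH₃ = 0.543 m, d_NH₃ = 0.543/(1 + 0.4588) = 0.3722 m.
d_HBr = 0.543 − 0.3722 = 0.1708 m.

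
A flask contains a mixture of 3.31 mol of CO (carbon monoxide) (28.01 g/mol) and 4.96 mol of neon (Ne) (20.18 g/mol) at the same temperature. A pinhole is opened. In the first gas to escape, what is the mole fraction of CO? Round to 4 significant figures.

0.3616

Effusion rate of each component ∝ n_i/√M_i (partial pressure × 1/√M).
So x_CO in the escaping gas = (n_CO/√M_CO) / Σ(n_i/√M_i)
= (3.31/√28.01) / (3.31/√28.01 + 4.96/√20.18) = 0.6254/(0.6254 + 1.104) = 0.3616.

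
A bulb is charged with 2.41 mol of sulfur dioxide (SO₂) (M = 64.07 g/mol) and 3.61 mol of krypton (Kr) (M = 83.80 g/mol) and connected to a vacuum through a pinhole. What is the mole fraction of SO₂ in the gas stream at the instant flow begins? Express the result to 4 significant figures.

0.4329

The effusion rate of species i is ∝ p_i/√M_i ∝ n_i/√M_i.
Mole fraction of SO₂ in the effusate = (n_SO₂/√M_SO₂) / (n_SO₂/√M_SO₂ + n_Kr/√M_Kr)
= (2.41/√64.07) / (2.41/√64.07 + 3.61/√83.80) = 0.3011/(0.3011 + 0.3944) = 0.4329.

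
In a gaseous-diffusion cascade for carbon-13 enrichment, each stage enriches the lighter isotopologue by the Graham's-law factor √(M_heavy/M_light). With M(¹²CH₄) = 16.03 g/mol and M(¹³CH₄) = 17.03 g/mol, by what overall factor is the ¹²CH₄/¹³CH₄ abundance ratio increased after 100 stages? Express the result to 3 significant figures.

After 100 stages the ratio has grown by (√(17.03/16.03))^100 = (17.03/16.03)^(100/2).
= 1.06238^50 = 20.6.

20.6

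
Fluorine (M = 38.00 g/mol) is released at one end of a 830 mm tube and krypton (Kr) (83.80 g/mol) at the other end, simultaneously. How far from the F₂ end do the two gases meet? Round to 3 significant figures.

Distances travelled in equal time are proportional to diffusion rates, so d_F₂/d_Kr = √(M_Kr/M_F₂) = √(83.80/38.00) = 1.485.
With d_F₂ + d_Kr = 830 mm, d_Kr = 830/(1 + 1.485) = 334.0 mm.
d_F₂ = 830 − 334.0 = 496 mm.

496 mm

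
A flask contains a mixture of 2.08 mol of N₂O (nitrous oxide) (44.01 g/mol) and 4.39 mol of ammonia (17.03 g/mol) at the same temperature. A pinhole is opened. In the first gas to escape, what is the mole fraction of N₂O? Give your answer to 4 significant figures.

0.2276

Effusion rate of each component ∝ n_i/√M_i (partial pressure × 1/√M).
Mole fraction of N₂O in the effusate = (n_N₂O/√M_N₂O) / (n_N₂O/√M_N₂O + n_NH₃/√M_NH₃)
= (2.08/√44.01) / (2.08/√44.01 + 4.39/√17.03) = 0.3135/(0.3135 + 1.064) = 0.2276.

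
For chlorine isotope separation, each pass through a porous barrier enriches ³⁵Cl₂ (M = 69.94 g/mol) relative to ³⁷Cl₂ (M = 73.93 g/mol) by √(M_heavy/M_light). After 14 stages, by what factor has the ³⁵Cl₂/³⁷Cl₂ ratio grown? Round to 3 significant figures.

1.47

After 14 stages the ratio has grown by (√(73.93/69.94))^14 = (73.93/69.94)^(14/2).
= 1.05705^7 = 1.47.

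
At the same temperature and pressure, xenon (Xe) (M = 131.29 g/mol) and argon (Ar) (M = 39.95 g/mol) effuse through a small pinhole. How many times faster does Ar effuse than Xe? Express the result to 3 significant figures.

1.81

Since effusion rate ∝ 1/√M, rate_Ar/rate_Xe = √(M_Xe/M_Ar) = √(131.29/39.95) = √3.286 = 1.81.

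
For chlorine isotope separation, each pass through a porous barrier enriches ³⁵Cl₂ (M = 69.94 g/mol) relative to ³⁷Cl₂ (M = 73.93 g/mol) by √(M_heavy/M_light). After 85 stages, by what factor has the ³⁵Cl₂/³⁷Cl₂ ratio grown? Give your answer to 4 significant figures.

10.57

Overall factor = α^85 with α = √(73.93/69.94), i.e. (73.93/69.94)^(85/2).
= 1.05705^(85/2) = 10.57.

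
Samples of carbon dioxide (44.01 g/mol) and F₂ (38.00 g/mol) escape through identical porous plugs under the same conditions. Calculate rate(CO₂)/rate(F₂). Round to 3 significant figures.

From Graham's law, rate_CO₂/rate_F₂ = √(M_F₂/M_CO₂) = √(38.00/44.01) = √0.8634 = 0.929.

0.929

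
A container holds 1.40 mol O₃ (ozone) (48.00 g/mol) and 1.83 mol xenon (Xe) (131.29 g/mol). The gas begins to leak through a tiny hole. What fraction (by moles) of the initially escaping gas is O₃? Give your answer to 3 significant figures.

0.559

Each component's effusion rate ∝ (its partial pressure)·(1/√M) ∝ n_i/√M_i.
So x_O₃ in the escaping gas = (n_O₃/√M_O₃) / Σ(n_i/√M_i)
= (1.40/√48.00) / (1.40/√48.00 + 1.83/√131.29) = 0.2021/(0.2021 + 0.1597) = 0.559.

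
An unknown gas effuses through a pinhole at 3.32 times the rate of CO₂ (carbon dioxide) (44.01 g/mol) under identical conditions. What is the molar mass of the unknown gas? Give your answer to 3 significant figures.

By Graham's law, rate_X/rate_CO₂ = √(M_CO₂/M_X).
3.32 = √(44.01/M_X)
M_X = 44.01 / 3.32² = 44.01 / 11.02 = 3.99 g/mol

3.99 g/mol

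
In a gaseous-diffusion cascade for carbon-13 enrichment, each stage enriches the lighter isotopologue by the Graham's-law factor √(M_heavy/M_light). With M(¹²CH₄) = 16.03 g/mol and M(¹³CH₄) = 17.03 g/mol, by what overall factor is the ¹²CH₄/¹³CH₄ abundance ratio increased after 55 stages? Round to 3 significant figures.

Overall factor = α^55 with α = √(17.03/16.03), i.e. (17.03/16.03)^(55/2).
= 1.06238^(55/2) = 5.28.

5.28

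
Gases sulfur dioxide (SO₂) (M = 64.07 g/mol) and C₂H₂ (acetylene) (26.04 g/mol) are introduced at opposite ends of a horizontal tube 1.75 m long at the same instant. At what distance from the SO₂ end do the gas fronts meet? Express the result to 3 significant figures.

0.681 m

The fronts meet when d_SO₂ + d_C₂H₂ = L with d_SO₂/d_C₂H₂ = √(M_C₂H₂/M_SO₂) (Graham's law). Here √(M_C₂H₂/M_SO₂) = √(26.04/64.07) = 0.6375.
With d_SO₂ + d_C₂H₂ = 1.75 m, d_C₂H₂ = 1.75/(1 + 0.6375) = 1.069 m.
d_SO₂ = 1.75 − 1.069 = 0.681 m.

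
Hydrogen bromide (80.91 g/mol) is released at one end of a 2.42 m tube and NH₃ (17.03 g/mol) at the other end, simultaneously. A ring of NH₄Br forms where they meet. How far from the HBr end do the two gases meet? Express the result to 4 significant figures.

Graham's law gives d_HBr/d_NH₃ = rate_HBr/rate_NH₃ = √(M_NH₃/M_HBr) = √(17.03/80.91) = 0.4588.
With d_HBr + d_NH₃ = 2.42 m, d_NH₃ = 2.42/(1 + 0.4588) = 1.659 m.
d_HBr = 2.42 − 1.659 = 0.7611 m.

0.7611 m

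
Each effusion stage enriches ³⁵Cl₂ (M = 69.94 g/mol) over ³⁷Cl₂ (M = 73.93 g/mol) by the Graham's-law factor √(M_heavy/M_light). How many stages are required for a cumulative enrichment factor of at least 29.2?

Per stage α = (73.93/69.94)^(1/2) = 1.05705^0.5, giving ln α = 0.02774.
Need α^N ≥ 29.2 ⇒ N ≥ ln(29.2) / ln α = 3.374 / 0.02774 = 121.63.
So at least 122 stages are needed.

122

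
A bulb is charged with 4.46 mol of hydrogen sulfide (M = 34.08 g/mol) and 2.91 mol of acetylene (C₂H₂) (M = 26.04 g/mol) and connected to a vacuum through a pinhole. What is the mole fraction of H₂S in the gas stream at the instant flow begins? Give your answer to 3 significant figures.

The effusion rate of species i is ∝ p_i/√M_i ∝ n_i/√M_i.
So x_H₂S in the escaping gas = (n_H₂S/√M_H₂S) / Σ(n_i/√M_i)
= (4.46/√34.08) / (4.46/√34.08 + 2.91/√26.04) = 0.7640/(0.7640 + 0.5703) = 0.573.

0.573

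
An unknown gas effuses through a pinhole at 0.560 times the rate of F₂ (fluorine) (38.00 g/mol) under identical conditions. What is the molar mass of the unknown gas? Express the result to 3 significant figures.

Graham's law gives rate_X/rate_F₂ = √(M_F₂/M_X).
0.560 = √(38.00/M_X)
M_X = 38.00 / 0.560² = 38.00 / 0.3136 = 121 g/mol

121 g/mol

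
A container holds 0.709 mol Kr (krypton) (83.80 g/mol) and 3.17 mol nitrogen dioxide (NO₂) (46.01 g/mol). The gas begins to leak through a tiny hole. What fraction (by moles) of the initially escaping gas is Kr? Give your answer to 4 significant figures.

Effusion rate of each component ∝ n_i/√M_i (partial pressure × 1/√M).
So x_Kr in the escaping gas = (n_Kr/√M_Kr) / Σ(n_i/√M_i)
= (0.709/√83.80) / (0.709/√83.80 + 3.17/√46.01) = 0.07745/(0.07745 + 0.4673) = 0.1422.

0.1422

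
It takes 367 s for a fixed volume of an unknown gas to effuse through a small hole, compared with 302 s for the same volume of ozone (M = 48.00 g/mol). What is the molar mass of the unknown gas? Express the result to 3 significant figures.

From Graham's law, t_X/t_O₃ = √(M_X/M_O₃).
367/302 = 1.215 = √(M_X/48.00)
M_X = 48.00 × 1.215² = 48.00 × 1.477 = 70.9 g/mol

70.9 g/mol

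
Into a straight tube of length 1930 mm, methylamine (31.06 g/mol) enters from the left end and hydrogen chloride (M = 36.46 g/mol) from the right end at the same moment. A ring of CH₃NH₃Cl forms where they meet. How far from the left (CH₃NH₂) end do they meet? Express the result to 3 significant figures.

1000 mm

Distances travelled in equal time are proportional to diffusion rates, so d_CH₃NH₂/d_HCl = √(M_HCl/M_CH₃NH₂) = √(36.46/31.06) = 1.083.
With d_CH₃NH₂ + d_HCl = 1930 mm, d_HCl = 1930/(1 + 1.083) = 926.3 mm.
d_CH₃NH₂ = 1930 − 926.3 = 1000 mm.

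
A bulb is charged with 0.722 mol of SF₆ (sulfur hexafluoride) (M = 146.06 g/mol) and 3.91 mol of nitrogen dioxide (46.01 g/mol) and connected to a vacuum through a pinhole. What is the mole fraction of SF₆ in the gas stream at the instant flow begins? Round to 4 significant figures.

The effusion rate of species i is ∝ p_i/√M_i ∝ n_i/√M_i.
So x_SF₆ in the escaping gas = (n_SF₆/√M_SF₆) / Σ(n_i/√M_i)
= (0.722/√146.06) / (0.722/√146.06 + 3.91/√46.01) = 0.05974/(0.05974 + 0.5764) = 0.09391.

0.09391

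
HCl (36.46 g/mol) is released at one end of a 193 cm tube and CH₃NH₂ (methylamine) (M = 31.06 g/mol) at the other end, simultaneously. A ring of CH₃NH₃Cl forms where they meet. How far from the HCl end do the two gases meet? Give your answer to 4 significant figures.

Distances travelled in equal time are proportional to diffusion rates, so d_HCl/d_CH₃NH₂ = √(M_CH₃NH₂/M_HCl) = √(31.06/36.46) = 0.9230.
With d_HCl + d_CH₃NH₂ = 193 cm, d_CH₃NH₂ = 193/(1 + 0.9230) = 100.4 cm.
d_HCl = 193 − 100.4 = 92.63 cm.

92.63 cm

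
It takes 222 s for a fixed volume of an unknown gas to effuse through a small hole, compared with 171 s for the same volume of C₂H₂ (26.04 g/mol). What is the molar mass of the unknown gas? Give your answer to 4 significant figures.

43.89 g/mol

Since effusion rate ∝ 1/√M, t_X/t_C₂H₂ = √(M_X/M_C₂H₂).
222/171 = 1.298 = √(M_X/26.04)
M_X = 26.04 × 1.298² = 26.04 × 1.685 = 43.89 g/mol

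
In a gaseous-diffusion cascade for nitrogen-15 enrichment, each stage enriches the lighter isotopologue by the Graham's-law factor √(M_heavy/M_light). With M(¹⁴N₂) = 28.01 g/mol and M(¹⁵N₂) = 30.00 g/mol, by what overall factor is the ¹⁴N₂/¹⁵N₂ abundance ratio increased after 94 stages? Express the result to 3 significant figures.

The single-stage factor is √(M_heavy/M_light), so 94 stages give [√(30.00/28.01)]^94 = (30.00/28.01)^(94/2).
= 1.07105^47 = 25.2.

25.2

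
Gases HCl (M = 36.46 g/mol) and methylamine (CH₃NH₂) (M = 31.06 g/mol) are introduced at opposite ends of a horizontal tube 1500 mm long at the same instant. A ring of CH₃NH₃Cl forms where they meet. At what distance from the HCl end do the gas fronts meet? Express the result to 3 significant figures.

720 mm

In equal time, each gas travels a distance ∝ its rate ∝ 1/√M, so d_HCl/d_CH₃NH₂ = √(M_CH₃NH₂/M_HCl) = √(31.06/36.46) = 0.9230.
With d_HCl + d_CH₃NH₂ = 1500 mm, d_CH₃NH₂ = 1500/(1 + 0.9230) = 780.0 mm.
d_HCl = 1500 − 780.0 = 720 mm.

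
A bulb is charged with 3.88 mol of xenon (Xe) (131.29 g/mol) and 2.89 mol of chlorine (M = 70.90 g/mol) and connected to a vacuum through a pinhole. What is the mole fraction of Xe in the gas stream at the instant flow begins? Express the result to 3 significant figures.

The effusion rate of species i is ∝ p_i/√M_i ∝ n_i/√M_i.
Mole fraction of Xe in the effusate = (n_Xe/√M_Xe) / (n_Xe/√M_Xe + n_Cl₂/√M_Cl₂)
= (3.88/√131.29) / (3.88/√131.29 + 2.89/√70.90) = 0.3386/(0.3386 + 0.3432) = 0.497.

0.497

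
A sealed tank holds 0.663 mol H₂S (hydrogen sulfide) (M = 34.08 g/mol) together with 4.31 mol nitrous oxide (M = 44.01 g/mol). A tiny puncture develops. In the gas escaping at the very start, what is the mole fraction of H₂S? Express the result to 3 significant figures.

0.149

Effusion rate of each component ∝ n_i/√M_i (partial pressure × 1/√M).
So x_H₂S in the escaping gas = (n_H₂S/√M_H₂S) / Σ(n_i/√M_i)
= (0.663/√34.08) / (0.663/√34.08 + 4.31/√44.01) = 0.1136/(0.1136 + 0.6497) = 0.149.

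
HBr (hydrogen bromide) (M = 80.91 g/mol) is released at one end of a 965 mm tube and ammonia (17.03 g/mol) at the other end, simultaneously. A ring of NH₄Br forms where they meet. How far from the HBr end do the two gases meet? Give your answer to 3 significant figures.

Graham's law gives d_HBr/d_NH₃ = rate_HBr/rate_NH₃ = √(M_NH₃/M_HBr) = √(17.03/80.91) = 0.4588.
With d_HBr + d_NH₃ = 965 mm, d_NH₃ = 965/(1 + 0.4588) = 661.5 mm.
d_HBr = 965 − 661.5 = 303 mm.

303 mm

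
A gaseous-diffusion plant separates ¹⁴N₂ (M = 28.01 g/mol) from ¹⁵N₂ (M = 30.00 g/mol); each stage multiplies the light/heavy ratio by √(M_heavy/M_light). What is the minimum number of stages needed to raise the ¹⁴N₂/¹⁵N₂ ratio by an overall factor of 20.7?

89

Per stage α = (30.00/28.01)^(1/2) = 1.07105^0.5, giving ln α = 0.03432.
Need α^N ≥ 20.7 ⇒ N ≥ ln(20.7) / ln α = 3.030 / 0.03432 = 88.30.
So at least 89 stages are needed.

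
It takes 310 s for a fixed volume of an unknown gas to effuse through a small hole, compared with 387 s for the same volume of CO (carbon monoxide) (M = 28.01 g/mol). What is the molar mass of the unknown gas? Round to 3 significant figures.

Graham's law gives t_X/t_CO = √(M_X/M_CO).
310/387 = 0.8010 = √(M_X/28.01)
M_X = 28.01 × 0.8010² = 28.01 × 0.6417 = 18.0 g/mol

18.0 g/mol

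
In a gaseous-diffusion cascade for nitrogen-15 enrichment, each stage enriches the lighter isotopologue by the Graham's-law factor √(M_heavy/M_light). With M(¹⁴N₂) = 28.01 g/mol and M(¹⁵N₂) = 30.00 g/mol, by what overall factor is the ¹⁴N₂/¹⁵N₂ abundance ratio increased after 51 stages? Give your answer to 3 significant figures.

5.76

The single-stage factor is √(M_heavy/M_light), so 51 stages give [√(30.00/28.01)]^51 = (30.00/28.01)^(51/2).
= 1.07105^(51/2) = 5.76.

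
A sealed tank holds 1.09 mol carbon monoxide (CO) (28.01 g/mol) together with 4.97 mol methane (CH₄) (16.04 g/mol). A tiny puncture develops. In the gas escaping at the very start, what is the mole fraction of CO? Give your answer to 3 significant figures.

0.142

Effusion rate of each component ∝ n_i/√M_i (partial pressure × 1/√M).
x_CO(eff) = (n_CO/√M_CO) / (n_CO/√M_CO + n_CH₄/√M_CH₄)
= (1.09/√28.01) / (1.09/√28.01 + 4.97/√16.04) = 0.2060/(0.2060 + 1.241) = 0.142.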